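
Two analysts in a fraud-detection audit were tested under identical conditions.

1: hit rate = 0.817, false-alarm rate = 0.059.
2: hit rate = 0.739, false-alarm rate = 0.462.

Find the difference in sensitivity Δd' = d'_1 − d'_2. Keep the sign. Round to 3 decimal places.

1: z(0.817) = 0.9040, z(0.059) = -1.5632, d' = 2.4672
2: z(0.739) = 0.6403, z(0.462) = -0.0954, d' = 0.7357
Δd' = d'_1 − d'_2 = 2.4672 − 0.7357 = 1.7315
1 has the higher sensitivity.

Δd' = 1.732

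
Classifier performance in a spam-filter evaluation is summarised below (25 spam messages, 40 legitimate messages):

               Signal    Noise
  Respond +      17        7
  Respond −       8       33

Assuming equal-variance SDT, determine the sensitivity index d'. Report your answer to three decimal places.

d' = 1.402

H = 17/25 = 0.6800
FA = 7/40 = 0.1750
z(H) = z(0.6800) = 0.4677
z(FA) = z(0.1750) = -0.9346
d' = z(H) − z(FA) = 0.4677 − (-0.9346) = 1.4023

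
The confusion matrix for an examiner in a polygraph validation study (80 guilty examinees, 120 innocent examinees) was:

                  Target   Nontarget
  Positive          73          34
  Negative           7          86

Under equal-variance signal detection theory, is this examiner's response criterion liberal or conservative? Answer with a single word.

z(H) = 1.356, z(FA) = -0.573
c = −½·(z(H) + z(FA)) = -0.3915
c < 0 → liberal criterion (biased toward responding “yes”).

liberal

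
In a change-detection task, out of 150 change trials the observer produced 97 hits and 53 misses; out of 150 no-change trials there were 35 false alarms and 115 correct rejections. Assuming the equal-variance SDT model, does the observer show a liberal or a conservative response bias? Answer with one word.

z(H) = 0.376, z(FA) = -0.728
c = −½·(z(H) + z(FA)) = 0.176
c > 0 → conservative criterion (biased toward responding “no”).

conservative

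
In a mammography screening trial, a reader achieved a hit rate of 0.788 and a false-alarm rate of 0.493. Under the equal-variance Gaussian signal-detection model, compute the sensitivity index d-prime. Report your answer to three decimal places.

d-prime = 0.817

z(H) = z(0.788) = 0.7995
z(FA) = z(0.493) = -0.0175
d' = z(H) − z(FA) = 0.7995 − (-0.0175) = 0.8170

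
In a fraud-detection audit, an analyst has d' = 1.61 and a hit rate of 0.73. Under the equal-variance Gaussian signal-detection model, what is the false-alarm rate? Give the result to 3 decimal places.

z(hit rate) = z(0.73) = 0.6128
z(FA) = z(H) − d' = 0.6128 − 1.61 = -0.9972
false-alarm rate = Φ(-0.9972) = 0.1593

false-alarm rate = 0.159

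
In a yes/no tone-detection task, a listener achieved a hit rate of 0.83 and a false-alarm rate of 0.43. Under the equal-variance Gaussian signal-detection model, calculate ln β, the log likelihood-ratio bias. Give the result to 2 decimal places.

z(0.83) = 0.954, z(0.43) = -0.176
ln β = −½·[z(H)² − z(FA)²] = −0.5 × (0.910 − 0.031) = -0.4395

ln β = -0.44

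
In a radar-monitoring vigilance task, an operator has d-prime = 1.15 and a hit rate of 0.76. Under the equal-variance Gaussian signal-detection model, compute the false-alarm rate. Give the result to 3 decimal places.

z(hit rate) = z(0.76) = 0.7063
z(FA) = z(H) − d' = 0.7063 − 1.15 = -0.4437
false-alarm rate = Φ(-0.4437) = 0.3286

false-alarm rate = 0.329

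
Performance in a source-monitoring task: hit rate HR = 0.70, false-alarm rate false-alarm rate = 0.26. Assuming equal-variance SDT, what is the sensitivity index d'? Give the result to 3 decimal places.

d' = 1.168

z(0.70) = 0.5244, z(0.26) = -0.6433
d' = z(H) − z(FA) = 0.5244 − (-0.6433) = 1.1677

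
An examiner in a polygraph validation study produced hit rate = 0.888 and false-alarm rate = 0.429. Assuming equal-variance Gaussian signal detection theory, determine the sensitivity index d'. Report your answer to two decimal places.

d' = 1.39

z(0.888) = 1.2160, z(0.429) = -0.1789
d' = z(H) − z(FA) = 1.2160 − (-0.1789) = 1.3949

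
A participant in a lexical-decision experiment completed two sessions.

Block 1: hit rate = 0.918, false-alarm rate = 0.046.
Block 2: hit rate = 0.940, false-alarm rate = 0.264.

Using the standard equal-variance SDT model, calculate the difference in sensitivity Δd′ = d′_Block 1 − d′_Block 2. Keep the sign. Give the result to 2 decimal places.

Δd′ = 0.89

Block 1: z(0.918) = 1.392, z(0.046) = -1.685, d' = 3.077
Block 2: z(0.940) = 1.555, z(0.264) = -0.631, d' = 2.186
Δd' = d'_Block 1 − d'_Block 2 = 3.077 − 2.186 = 0.891
Block 1 has the higher sensitivity.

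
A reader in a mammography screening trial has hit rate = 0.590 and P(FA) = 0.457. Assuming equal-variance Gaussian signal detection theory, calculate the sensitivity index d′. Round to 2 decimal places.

Φ⁻¹(0.590) = 0.2275, Φ⁻¹(0.457) = -0.1080
d' = z(H) − z(FA) = 0.2275 − (-0.1080) = 0.3355

d′ = 0.34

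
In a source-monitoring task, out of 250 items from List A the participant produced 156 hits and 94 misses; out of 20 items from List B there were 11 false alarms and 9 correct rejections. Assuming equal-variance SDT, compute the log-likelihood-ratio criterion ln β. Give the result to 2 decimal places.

H = 156/250 = 0.6240
FA = 11/20 = 0.5500
Φ⁻¹(0.6240) = 0.316, Φ⁻¹(0.5500) = 0.126
ln β = −½·[z(H)² − z(FA)²] = −0.5 × (0.100 − 0.016) = -0.042

ln β = -0.04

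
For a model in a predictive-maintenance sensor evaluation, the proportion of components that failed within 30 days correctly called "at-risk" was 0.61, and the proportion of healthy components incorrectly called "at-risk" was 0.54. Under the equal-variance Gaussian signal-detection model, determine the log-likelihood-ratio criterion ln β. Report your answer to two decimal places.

z(H) = z(0.61) = 0.279
z(FA) = z(0.54) = 0.100
ln β = −½·[z(H)² − z(FA)²] = −0.5 × (0.078 − 0.010) = -0.034

ln β = -0.03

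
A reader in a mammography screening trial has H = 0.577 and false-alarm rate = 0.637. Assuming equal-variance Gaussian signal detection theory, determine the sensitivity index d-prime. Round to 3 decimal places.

z(0.577) = 0.1942, z(0.637) = 0.3505
d' = z(H) − z(FA) = 0.1942 − 0.3505 = -0.1563

d-prime = -0.156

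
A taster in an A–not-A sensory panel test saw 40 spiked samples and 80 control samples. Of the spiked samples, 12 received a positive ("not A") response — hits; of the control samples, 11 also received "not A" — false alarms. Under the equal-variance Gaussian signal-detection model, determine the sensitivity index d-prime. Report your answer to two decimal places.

d-prime = 0.57

H = 12/40 = 0.3000
FA = 11/80 = 0.1375
z(H) = -0.524
z(FA) = -1.092
d' = z(H) − z(FA) = -0.524 − (-1.092) = 0.568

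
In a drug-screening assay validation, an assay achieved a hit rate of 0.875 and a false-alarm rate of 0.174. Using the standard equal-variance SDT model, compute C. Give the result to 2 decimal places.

C = -0.11

z(0.875) = 1.1503, z(0.174) = -0.9385
c = −½·[z(H) + z(FA)] = −0.5 × (1.1503 + (-0.9385)) = -0.1059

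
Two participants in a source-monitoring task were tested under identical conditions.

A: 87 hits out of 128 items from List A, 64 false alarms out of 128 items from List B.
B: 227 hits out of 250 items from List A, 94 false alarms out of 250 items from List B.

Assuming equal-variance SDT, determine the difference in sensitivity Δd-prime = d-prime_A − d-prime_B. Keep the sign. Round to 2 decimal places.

A: z(0.6797) = 0.467, z(0.5000) = 0.000, d' = 0.467
B: z(0.9080) = 1.329, z(0.3760) = -0.316, d' = 1.645
Δd' = d'_A − d'_B = 0.467 − 1.645 = -1.178
B has the higher sensitivity.

Δd-prime = -1.18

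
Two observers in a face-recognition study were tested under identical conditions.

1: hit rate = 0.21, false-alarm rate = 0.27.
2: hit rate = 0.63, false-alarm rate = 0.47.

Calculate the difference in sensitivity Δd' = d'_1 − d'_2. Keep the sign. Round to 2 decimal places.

Δd' = -0.60

1: z(0.21) = -0.806, z(0.27) = -0.613, d' = -0.193
2: z(0.63) = 0.332, z(0.47) = -0.075, d' = 0.407
Δd' = d'_1 − d'_2 = -0.193 − 0.407 = -0.600
2 has the higher sensitivity.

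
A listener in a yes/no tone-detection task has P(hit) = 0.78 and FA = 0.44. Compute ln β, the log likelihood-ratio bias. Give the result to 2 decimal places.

z(H) = 0.772
z(FA) = -0.151
ln β = −½·[z(H)² − z(FA)²] = −0.5 × (0.596 − 0.023) = -0.2865

ln β = -0.29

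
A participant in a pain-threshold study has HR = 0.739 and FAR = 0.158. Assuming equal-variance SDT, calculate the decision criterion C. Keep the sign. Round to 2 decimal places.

z(H) = z(0.739) = 0.6403
z(FA) = z(0.158) = -1.0027
c = −½·[z(H) + z(FA)] = −0.5 × (0.6403 + (-1.0027)) = 0.1812
c > 0: the participant has a conservative response bias.

C = 0.18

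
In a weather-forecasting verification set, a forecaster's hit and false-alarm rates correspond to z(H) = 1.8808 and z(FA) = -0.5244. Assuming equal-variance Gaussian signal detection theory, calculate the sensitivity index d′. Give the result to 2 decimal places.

d′ = 2.41

d' = z(H) − z(FA) = 1.8808 − (-0.5244) = 2.4052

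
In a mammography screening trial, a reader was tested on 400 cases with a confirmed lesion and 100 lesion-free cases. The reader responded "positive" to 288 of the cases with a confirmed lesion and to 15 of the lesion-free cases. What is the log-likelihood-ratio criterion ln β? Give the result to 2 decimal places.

ln β = 0.37

H = 288/400 = 0.7200
FA = 15/100 = 0.1500
z(0.7200) = 0.583, z(0.1500) = -1.036
ln β = −½·[z(H)² − z(FA)²] = −0.5 × (0.340 − 1.073) = 0.3665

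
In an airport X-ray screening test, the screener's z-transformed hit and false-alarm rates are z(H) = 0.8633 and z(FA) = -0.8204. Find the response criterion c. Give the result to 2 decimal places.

c = −½·[z(H) + z(FA)] = −½·(0.8633 + (-0.8204)) = -0.02145
c < 0: the screener has a liberal response bias.

c = -0.02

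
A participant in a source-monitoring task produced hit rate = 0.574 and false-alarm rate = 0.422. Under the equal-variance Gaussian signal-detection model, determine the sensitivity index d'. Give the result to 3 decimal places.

d' = 0.383

Φ⁻¹(H) = 0.1866
Φ⁻¹(FA) = -0.1968
d' = z(H) − z(FA) = 0.1866 − (-0.1968) = 0.3834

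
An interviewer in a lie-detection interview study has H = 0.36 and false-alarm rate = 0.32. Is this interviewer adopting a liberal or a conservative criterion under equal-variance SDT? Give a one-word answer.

conservative

z(H) = -0.358, z(FA) = -0.468
c = −½·(z(H) + z(FA)) = 0.413
c > 0 → conservative criterion (biased toward responding “no”).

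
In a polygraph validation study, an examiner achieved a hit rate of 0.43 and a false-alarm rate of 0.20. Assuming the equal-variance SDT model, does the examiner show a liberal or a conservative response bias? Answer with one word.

z(H) = -0.176, z(FA) = -0.842
c = −½·(z(H) + z(FA)) = 0.509
c > 0 → conservative criterion (biased toward responding “no”).

conservative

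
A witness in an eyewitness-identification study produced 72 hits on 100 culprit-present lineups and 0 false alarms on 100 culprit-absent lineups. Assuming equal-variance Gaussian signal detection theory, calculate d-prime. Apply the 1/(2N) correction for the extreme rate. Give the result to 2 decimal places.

The false-alarm rate is 0/100 = 0, so apply the 1/(2N) correction: FA → 1/(2·100) = 0.00500.
z(H) = z(0.72000) = 0.583
z(FA) = z(0.00500) = -2.576
d' = 0.583 − (-2.576) = 3.159

d-prime = 3.16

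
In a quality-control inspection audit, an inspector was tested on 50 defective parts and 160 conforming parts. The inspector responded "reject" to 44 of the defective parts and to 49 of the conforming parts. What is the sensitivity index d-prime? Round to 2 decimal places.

H = 44/50 = 0.8800
FA = 49/160 = 0.3063
z(H) = 1.175
z(FA) = -0.506
d' = z(H) − z(FA) = 1.175 − (-0.506) = 1.681

d-prime = 1.68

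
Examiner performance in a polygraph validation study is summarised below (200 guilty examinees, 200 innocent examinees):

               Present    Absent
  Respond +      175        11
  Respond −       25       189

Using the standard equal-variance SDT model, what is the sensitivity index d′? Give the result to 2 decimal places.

d′ = 2.75

H = 175/200 = 0.8750
FA = 11/200 = 0.0550
z(H) = z(0.8750) = 1.150
z(FA) = z(0.0550) = -1.598
d' = z(H) − z(FA) = 1.150 − (-1.598) = 2.748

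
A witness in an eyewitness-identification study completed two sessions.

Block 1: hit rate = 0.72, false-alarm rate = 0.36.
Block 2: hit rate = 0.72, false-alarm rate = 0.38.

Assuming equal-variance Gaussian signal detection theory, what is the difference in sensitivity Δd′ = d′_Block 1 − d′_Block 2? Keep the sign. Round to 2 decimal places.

Block 1: z(0.72) = 0.583, z(0.36) = -0.358, d' = 0.941
Block 2: z(0.72) = 0.583, z(0.38) = -0.305, d' = 0.888
Δd' = d'_Block 1 − d'_Block 2 = 0.941 − 0.888 = 0.053
Block 1 has the higher sensitivity.

Δd′ = 0.05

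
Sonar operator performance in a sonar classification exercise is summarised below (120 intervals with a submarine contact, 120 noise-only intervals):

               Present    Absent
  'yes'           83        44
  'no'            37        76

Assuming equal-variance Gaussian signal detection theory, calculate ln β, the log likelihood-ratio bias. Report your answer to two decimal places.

H = 83/120 = 0.6917
FA = 44/120 = 0.3667
z(H) = z(0.6917) = 0.501
z(FA) = z(0.3667) = -0.341
ln β = −½·[z(H)² − z(FA)²] = −0.5 × (0.251 − 0.116) = -0.0675

ln β = -0.07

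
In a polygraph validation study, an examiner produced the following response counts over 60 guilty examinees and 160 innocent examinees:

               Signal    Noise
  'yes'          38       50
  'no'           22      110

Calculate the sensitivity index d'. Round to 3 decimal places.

H = 38/60 = 0.6333
FA = 50/160 = 0.3125
z(H) = 0.3406
z(FA) = -0.4888
d' = z(H) − z(FA) = 0.3406 − (-0.4888) = 0.8294

d' = 0.829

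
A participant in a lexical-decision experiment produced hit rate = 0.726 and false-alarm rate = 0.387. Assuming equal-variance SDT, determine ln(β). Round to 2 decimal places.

Φ⁻¹(H) = Φ⁻¹(0.726) = 0.601
Φ⁻¹(FA) = Φ⁻¹(0.387) = -0.287
ln β = −½·[z(H)² − z(FA)²] = −0.5 × (0.361 − 0.082) = -0.1395

ln β = -0.14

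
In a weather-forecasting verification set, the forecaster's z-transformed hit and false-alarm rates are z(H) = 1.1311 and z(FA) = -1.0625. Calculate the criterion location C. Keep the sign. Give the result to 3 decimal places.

c = −½·[z(H) + z(FA)] = −½·(1.1311 + (-1.0625)) = -0.0343

C = -0.034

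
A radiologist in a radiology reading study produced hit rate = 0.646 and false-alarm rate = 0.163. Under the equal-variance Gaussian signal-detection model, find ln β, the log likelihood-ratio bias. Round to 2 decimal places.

ln β = 0.41

z(H) = 0.375
z(FA) = -0.982
ln β = −½·[z(H)² − z(FA)²] = −0.5 × (0.141 − 0.964) = 0.4115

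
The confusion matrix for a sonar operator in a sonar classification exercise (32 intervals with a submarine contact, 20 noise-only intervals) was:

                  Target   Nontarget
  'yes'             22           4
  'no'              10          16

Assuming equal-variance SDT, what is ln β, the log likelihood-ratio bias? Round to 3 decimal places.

H = 22/32 = 0.6875
FA = 4/20 = 0.2000
z(0.6875) = 0.4888, z(0.2000) = -0.8416
ln β = −½·[z(H)² − z(FA)²] = −0.5 × (0.2389 − 0.7083) = 0.2347

ln β = 0.235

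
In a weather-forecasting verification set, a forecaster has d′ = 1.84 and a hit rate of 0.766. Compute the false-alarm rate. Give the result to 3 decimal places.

z(hit rate) = z(0.766) = 0.7257
z(FA) = z(H) − d' = 0.7257 − 1.84 = -1.1143
false-alarm rate = Φ(-1.1143) = 0.1326

false-alarm rate = 0.133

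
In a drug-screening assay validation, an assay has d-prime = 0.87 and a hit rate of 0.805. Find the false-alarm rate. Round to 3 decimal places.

z(hit rate) = z(0.805) = 0.8596
z(FA) = z(H) − d' = 0.8596 − 0.87 = -0.0104
false-alarm rate = Φ(-0.0104) = 0.4959

false-alarm rate = 0.496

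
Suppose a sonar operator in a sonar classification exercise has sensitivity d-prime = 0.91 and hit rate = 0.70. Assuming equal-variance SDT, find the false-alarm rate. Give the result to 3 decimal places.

z(hit rate) = z(0.70) = 0.5244
z(FA) = z(H) − d' = 0.5244 − 0.91 = -0.3856
false-alarm rate = Φ(-0.3856) = 0.3499

false-alarm rate = 0.350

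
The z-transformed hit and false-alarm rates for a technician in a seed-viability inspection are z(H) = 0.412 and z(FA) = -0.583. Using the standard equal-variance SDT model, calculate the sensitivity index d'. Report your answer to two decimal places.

d' = z(H) − z(FA) = 0.412 − (-0.583) = 0.995

d' = 1.00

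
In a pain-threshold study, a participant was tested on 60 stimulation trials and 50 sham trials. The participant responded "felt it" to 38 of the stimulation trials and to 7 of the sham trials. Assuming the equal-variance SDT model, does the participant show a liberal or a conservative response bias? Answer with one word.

conservative

z(H) = 0.341, z(FA) = -1.080
c = −½·(z(H) + z(FA)) = 0.3695
c > 0 → conservative criterion (biased toward responding “no”).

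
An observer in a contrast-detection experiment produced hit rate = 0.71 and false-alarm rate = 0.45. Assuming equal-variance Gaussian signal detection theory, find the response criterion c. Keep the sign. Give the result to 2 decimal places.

c = -0.21

z(H) = 0.553
z(FA) = -0.126
c = −½·[z(H) + z(FA)] = −0.5 × (0.553 + (-0.126)) = -0.2135
c < 0: the observer has a liberal response bias.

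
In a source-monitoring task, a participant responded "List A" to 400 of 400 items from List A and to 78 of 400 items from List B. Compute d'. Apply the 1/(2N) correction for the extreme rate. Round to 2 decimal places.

d' = 3.88

The hit rate is 400/400 = 1, so apply the 1/(2N) correction: H → 1 − 1/(2·400) = 0.99875.
z(H) = z(0.99875) = 3.023
z(FA) = z(0.19500) = -0.860
d' = 3.023 − (-0.860) = 3.883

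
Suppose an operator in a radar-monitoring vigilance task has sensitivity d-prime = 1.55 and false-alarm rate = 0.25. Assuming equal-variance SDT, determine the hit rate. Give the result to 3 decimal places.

hit rate = 0.809

z(false-alarm rate) = z(0.25) = -0.6745
z(H) = z(FA) + d' = -0.6745 + 1.55 = 0.8755
hit rate = Φ(0.8755) = 0.8093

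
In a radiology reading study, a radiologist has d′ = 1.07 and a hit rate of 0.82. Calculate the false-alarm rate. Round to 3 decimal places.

false-alarm rate = 0.439

z(hit rate) = z(0.82) = 0.9154
z(FA) = z(H) − d' = 0.9154 − 1.07 = -0.1546
false-alarm rate = Φ(-0.1546) = 0.4386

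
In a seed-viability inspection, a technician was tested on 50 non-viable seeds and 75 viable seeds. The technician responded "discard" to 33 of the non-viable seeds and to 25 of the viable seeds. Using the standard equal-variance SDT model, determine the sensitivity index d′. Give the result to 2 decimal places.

d′ = 0.84

H = 33/50 = 0.6600
FA = 25/75 = 0.3333
Φ⁻¹(H) = 0.4125
Φ⁻¹(FA) = -0.4308
d' = z(H) − z(FA) = 0.4125 − (-0.4308) = 0.8433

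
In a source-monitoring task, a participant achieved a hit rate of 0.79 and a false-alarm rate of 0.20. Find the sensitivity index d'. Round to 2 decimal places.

d' = 1.65

Φ⁻¹(H) = Φ⁻¹(0.79) = 0.806
Φ⁻¹(FA) = Φ⁻¹(0.20) = -0.842
d' = z(H) − z(FA) = 0.806 − (-0.842) = 1.648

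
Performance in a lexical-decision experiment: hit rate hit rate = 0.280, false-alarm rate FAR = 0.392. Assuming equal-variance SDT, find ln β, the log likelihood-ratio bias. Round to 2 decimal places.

ln β = -0.13

Φ⁻¹(H) = -0.583
Φ⁻¹(FA) = -0.274
ln β = −½·[z(H)² − z(FA)²] = −0.5 × (0.340 − 0.075) = -0.1325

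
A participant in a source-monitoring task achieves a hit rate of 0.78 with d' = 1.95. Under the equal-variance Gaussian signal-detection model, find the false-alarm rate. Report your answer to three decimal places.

z(hit rate) = z(0.78) = 0.7722
z(FA) = z(H) − d' = 0.7722 − 1.95 = -1.1778
false-alarm rate = Φ(-1.1778) = 0.1194

false-alarm rate = 0.119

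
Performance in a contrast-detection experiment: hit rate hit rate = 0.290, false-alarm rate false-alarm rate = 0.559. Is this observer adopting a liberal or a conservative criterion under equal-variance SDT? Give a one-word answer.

z(H) = -0.553, z(FA) = 0.148
c = −½·(z(H) + z(FA)) = 0.2025
c > 0 → conservative criterion (biased toward responding “no”).

conservative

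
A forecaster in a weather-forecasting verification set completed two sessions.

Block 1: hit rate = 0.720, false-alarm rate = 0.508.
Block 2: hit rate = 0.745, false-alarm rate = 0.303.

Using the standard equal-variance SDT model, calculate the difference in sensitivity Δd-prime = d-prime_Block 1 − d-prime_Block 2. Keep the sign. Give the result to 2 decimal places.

Block 1: z(0.720) = 0.583, z(0.508) = 0.020, d' = 0.563
Block 2: z(0.745) = 0.659, z(0.303) = -0.516, d' = 1.175
Δd' = d'_Block 1 − d'_Block 2 = 0.563 − 1.175 = -0.612
Block 2 has the higher sensitivity.

Δd-prime = -0.61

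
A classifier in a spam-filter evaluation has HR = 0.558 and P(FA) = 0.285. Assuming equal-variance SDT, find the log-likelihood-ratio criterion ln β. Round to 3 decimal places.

ln β = 0.151

Φ⁻¹(H) = Φ⁻¹(0.558) = 0.1459
Φ⁻¹(FA) = Φ⁻¹(0.285) = -0.5681
ln β = −½·[z(H)² − z(FA)²] = −0.5 × (0.0213 − 0.3227) = 0.1507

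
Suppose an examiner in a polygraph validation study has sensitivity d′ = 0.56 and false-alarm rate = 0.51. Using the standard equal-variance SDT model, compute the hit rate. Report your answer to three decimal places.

hit rate = 0.721

z(false-alarm rate) = z(0.51) = 0.0251
z(H) = z(FA) + d' = 0.0251 + 0.56 = 0.5851
hit rate = Φ(0.5851) = 0.7208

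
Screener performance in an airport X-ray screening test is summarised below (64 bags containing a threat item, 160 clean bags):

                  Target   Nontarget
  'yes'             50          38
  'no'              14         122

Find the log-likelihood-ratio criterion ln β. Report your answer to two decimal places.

ln β = -0.05

H = 50/64 = 0.7812
FA = 38/160 = 0.2375
Φ⁻¹(0.7812) = 0.776, Φ⁻¹(0.2375) = -0.714
ln β = −½·[z(H)² − z(FA)²] = −0.5 × (0.602 − 0.510) = -0.046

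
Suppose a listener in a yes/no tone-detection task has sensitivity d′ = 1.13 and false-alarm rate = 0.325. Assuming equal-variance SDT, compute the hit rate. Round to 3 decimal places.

hit rate = 0.751

z(false-alarm rate) = z(0.325) = -0.4538
z(H) = z(FA) + d' = -0.4538 + 1.13 = 0.6762
hit rate = Φ(0.6762) = 0.7505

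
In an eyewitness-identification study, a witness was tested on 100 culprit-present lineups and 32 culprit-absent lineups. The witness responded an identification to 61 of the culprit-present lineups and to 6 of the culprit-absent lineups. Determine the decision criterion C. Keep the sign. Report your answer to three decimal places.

H = 61/100 = 0.6100
FA = 6/32 = 0.1875
z(H) = z(0.6100) = 0.2793
z(FA) = z(0.1875) = -0.8871
c = −½·[z(H) + z(FA)] = −0.5 × (0.2793 + (-0.8871)) = 0.3039
c > 0: the witness has a conservative response bias.

C = 0.304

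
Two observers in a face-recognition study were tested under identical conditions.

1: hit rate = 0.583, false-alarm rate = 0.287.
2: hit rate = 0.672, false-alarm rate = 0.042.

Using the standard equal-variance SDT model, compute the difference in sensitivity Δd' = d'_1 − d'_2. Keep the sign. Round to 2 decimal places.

Δd' = -1.40

1: z(0.583) = 0.210, z(0.287) = -0.562, d' = 0.772
2: z(0.672) = 0.445, z(0.042) = -1.728, d' = 2.173
Δd' = d'_1 − d'_2 = 0.772 − 2.173 = -1.401
2 has the higher sensitivity.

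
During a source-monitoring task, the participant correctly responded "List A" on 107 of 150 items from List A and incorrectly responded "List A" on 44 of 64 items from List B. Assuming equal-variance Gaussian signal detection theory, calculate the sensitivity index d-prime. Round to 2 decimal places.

d-prime = 0.07

H = 107/150 = 0.7133
FA = 44/64 = 0.6875
z(H) = 0.5631
z(FA) = 0.4888
d' = z(H) − z(FA) = 0.5631 − 0.4888 = 0.0743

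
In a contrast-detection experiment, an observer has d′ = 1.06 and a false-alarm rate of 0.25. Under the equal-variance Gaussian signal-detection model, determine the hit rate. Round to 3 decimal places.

z(false-alarm rate) = z(0.25) = -0.6745
z(H) = z(FA) + d' = -0.6745 + 1.06 = 0.3855
hit rate = Φ(0.3855) = 0.6501

hit rate = 0.650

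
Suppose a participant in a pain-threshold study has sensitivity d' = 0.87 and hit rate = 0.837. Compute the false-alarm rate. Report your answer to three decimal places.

z(hit rate) = z(0.837) = 0.9822
z(FA) = z(H) − d' = 0.9822 − 0.87 = 0.1122
false-alarm rate = Φ(0.1122) = 0.5447

false-alarm rate = 0.545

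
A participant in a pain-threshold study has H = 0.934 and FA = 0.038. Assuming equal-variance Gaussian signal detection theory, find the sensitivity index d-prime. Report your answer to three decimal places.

d-prime = 3.281

z(H) = z(0.934) = 1.5063
z(FA) = z(0.038) = -1.7744
d' = z(H) − z(FA) = 1.5063 − (-1.7744) = 3.2807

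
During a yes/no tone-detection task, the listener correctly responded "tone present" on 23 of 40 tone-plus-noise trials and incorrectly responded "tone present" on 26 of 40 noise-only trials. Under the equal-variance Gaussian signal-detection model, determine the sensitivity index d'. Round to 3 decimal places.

H = 23/40 = 0.5750
FA = 26/40 = 0.6500
z(H) = z(0.5750) = 0.1891
z(FA) = z(0.6500) = 0.3853
d' = z(H) − z(FA) = 0.1891 − 0.3853 = -0.1962

d' = -0.196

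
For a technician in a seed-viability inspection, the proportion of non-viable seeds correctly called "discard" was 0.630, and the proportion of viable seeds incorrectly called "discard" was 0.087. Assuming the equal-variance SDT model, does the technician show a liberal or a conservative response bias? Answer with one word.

conservative

z(H) = 0.332, z(FA) = -1.359
c = −½·(z(H) + z(FA)) = 0.5135
c > 0 → conservative criterion (biased toward responding “no”).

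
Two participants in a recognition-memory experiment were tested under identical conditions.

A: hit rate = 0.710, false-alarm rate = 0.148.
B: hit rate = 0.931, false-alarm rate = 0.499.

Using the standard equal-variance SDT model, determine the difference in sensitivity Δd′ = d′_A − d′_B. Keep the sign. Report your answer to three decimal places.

A: z(0.710) = 0.5534, z(0.148) = -1.0450, d' = 1.5984
B: z(0.931) = 1.4833, z(0.499) = -0.0025, d' = 1.4858
Δd' = d'_A − d'_B = 1.5984 − 1.4858 = 0.1126
A has the higher sensitivity.

Δd′ = 0.113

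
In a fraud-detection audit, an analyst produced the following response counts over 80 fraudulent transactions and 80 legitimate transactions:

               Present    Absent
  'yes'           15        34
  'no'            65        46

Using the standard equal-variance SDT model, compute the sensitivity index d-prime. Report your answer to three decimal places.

d-prime = -0.698

H = 15/80 = 0.1875
FA = 34/80 = 0.4250
z(H) = z(0.1875) = -0.8871
z(FA) = z(0.4250) = -0.1891
d' = z(H) − z(FA) = -0.8871 − (-0.1891) = -0.6980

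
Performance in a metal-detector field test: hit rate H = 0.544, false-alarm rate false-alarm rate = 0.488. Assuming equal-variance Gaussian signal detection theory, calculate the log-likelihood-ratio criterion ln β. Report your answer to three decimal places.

z(0.544) = 0.1105, z(0.488) = -0.0301
ln β = −½·[z(H)² − z(FA)²] = −0.5 × (0.0122 − 0.0009) = -0.00565

ln β = -0.006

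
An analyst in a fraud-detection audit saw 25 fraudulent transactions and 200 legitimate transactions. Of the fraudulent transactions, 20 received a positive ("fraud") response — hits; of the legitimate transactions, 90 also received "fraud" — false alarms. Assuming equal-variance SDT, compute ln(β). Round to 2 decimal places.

H = 20/25 = 0.8000
FA = 90/200 = 0.4500
Φ⁻¹(H) = 0.842
Φ⁻¹(FA) = -0.126
ln β = −½·[z(H)² − z(FA)²] = −0.5 × (0.709 − 0.016) = -0.3465

ln β = -0.35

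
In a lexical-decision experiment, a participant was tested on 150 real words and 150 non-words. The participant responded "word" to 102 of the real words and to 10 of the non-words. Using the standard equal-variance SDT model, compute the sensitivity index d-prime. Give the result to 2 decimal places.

H = 102/150 = 0.6800
FA = 10/150 = 0.0667
z(H) = z(0.6800) = 0.4677
z(FA) = z(0.0667) = -1.5008
d' = z(H) − z(FA) = 0.4677 − (-1.5008) = 1.9685

d-prime = 1.97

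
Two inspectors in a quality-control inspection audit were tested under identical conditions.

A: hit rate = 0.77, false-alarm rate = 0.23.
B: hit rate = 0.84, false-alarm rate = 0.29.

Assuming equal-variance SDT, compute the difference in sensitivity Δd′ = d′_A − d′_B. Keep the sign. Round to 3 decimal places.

Δd′ = -0.070

A: z(0.77) = 0.7388, z(0.23) = -0.7388, d' = 1.4776
B: z(0.84) = 0.9945, z(0.29) = -0.5534, d' = 1.5479
Δd' = d'_A − d'_B = 1.4776 − 1.5479 = -0.0703
B has the higher sensitivity.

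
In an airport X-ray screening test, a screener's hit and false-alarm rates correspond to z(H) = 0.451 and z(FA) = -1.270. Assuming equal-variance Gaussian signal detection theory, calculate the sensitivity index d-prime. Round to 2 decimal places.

d-prime = 1.72

d' = z(H) − z(FA) = 0.451 − (-1.270) = 1.721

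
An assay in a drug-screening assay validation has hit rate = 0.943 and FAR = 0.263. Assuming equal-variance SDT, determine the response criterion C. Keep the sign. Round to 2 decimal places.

z(H) = 1.5805
z(FA) = -0.6341
c = −½·[z(H) + z(FA)] = −0.5 × (1.5805 + (-0.6341)) = -0.4732
c < 0: the assay has a liberal response bias.

C = -0.47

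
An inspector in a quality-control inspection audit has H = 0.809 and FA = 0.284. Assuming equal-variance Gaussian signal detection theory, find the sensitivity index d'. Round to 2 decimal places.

Φ⁻¹(0.809) = 0.874, Φ⁻¹(0.284) = -0.571
d' = z(H) − z(FA) = 0.874 − (-0.571) = 1.445

d' = 1.45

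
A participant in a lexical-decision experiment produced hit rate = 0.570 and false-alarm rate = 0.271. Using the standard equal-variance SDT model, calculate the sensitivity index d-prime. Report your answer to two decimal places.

d-prime = 0.79

Φ⁻¹(0.570) = 0.1764, Φ⁻¹(0.271) = -0.6098
d' = z(H) − z(FA) = 0.1764 − (-0.6098) = 0.7862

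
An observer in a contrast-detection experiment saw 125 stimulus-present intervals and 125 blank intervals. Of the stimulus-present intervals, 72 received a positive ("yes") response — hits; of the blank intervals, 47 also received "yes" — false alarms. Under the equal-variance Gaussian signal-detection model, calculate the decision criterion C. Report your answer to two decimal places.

H = 72/125 = 0.5760
FA = 47/125 = 0.3760
Φ⁻¹(H) = Φ⁻¹(0.5760) = 0.1917
Φ⁻¹(FA) = Φ⁻¹(0.3760) = -0.3160
c = −½·[z(H) + z(FA)] = −0.5 × (0.1917 + (-0.3160)) = 0.06215
c > 0: the observer has a conservative response bias.

C = 0.06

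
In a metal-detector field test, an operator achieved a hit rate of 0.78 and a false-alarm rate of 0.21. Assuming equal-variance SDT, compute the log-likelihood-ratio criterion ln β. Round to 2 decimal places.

z(H) = 0.772
z(FA) = -0.806
ln β = −½·[z(H)² − z(FA)²] = −0.5 × (0.596 − 0.650) = 0.027

ln β = 0.03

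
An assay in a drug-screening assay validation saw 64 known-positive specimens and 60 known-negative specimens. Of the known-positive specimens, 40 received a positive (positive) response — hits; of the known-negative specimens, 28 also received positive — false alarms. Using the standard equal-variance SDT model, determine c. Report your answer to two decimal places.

H = 40/64 = 0.6250
FA = 28/60 = 0.4667
Φ⁻¹(H) = 0.3186
Φ⁻¹(FA) = -0.0836
c = −½·[z(H) + z(FA)] = −0.5 × (0.3186 + (-0.0836)) = -0.1175

c = -0.12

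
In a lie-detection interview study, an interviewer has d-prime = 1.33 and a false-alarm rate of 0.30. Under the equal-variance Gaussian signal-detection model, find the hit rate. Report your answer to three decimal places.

hit rate = 0.790

z(false-alarm rate) = z(0.30) = -0.5244
z(H) = z(FA) + d' = -0.5244 + 1.33 = 0.8056
hit rate = Φ(0.8056) = 0.7898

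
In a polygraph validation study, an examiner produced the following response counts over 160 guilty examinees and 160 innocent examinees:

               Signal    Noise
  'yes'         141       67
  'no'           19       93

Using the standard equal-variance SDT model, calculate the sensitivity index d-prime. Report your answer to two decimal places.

H = 141/160 = 0.8812
FA = 67/160 = 0.4188
z(0.8812) = 1.181, z(0.4188) = -0.205
d' = z(H) − z(FA) = 1.181 − (-0.205) = 1.386

d-prime = 1.39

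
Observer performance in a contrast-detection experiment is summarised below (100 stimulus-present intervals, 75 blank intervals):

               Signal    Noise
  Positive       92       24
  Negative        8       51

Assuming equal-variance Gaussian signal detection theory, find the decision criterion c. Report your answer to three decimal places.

H = 92/100 = 0.9200
FA = 24/75 = 0.3200
z(H) = z(0.9200) = 1.4051
z(FA) = z(0.3200) = -0.4677
c = −½·[z(H) + z(FA)] = −0.5 × (1.4051 + (-0.4677)) = -0.4687
c < 0: the observer has a liberal response bias.

c = -0.469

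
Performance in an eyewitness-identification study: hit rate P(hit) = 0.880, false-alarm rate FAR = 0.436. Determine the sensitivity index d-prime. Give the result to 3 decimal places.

z(0.880) = 1.1750, z(0.436) = -0.1611
d' = z(H) − z(FA) = 1.1750 − (-0.1611) = 1.3361

d-prime = 1.336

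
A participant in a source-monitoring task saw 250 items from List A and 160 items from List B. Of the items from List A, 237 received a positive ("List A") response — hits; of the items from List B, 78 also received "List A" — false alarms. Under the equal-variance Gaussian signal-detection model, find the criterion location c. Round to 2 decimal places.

c = -0.80

H = 237/250 = 0.9480
FA = 78/160 = 0.4875
z(H) = 1.6258
z(FA) = -0.0313
c = −½·[z(H) + z(FA)] = −0.5 × (1.6258 + (-0.0313)) = -0.79725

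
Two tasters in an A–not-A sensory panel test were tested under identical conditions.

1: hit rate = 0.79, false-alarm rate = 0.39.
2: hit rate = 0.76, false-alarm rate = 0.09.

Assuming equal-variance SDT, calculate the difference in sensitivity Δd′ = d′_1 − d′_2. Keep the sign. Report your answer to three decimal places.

Δd′ = -0.961

1: z(0.79) = 0.8064, z(0.39) = -0.2793, d' = 1.0857
2: z(0.76) = 0.7063, z(0.09) = -1.3408, d' = 2.0471
Δd' = d'_1 − d'_2 = 1.0857 − 2.0471 = -0.9614
2 has the higher sensitivity.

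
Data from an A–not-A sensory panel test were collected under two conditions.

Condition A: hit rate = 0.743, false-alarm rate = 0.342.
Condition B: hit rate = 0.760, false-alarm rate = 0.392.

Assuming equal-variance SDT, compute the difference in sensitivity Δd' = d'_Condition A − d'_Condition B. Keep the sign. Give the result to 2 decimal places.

Condition A: z(0.743) = 0.653, z(0.342) = -0.407, d' = 1.060
Condition B: z(0.760) = 0.706, z(0.392) = -0.274, d' = 0.980
Δd' = d'_Condition A − d'_Condition B = 1.060 − 0.980 = 0.080
Condition A has the higher sensitivity.

Δd' = 0.08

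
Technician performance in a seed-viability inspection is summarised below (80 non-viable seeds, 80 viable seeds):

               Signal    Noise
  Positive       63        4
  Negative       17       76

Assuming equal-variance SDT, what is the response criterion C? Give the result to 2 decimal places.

C = 0.42

H = 63/80 = 0.7875
FA = 4/80 = 0.0500
z(H) = z(0.7875) = 0.798
z(FA) = z(0.0500) = -1.645
c = −½·[z(H) + z(FA)] = −0.5 × (0.798 + (-1.645)) = 0.4235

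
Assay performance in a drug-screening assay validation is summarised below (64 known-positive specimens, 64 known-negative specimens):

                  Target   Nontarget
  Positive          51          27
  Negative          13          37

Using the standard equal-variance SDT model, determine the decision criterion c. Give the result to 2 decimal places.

H = 51/64 = 0.7969
FA = 27/64 = 0.4219
z(H) = z(0.7969) = 0.831
z(FA) = z(0.4219) = -0.197
c = −½·[z(H) + z(FA)] = −0.5 × (0.831 + (-0.197)) = -0.317

c = -0.32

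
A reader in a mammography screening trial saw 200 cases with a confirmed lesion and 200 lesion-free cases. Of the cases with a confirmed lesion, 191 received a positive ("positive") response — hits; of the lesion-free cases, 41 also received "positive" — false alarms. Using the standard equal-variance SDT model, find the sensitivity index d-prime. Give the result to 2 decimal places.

H = 191/200 = 0.9550
FA = 41/200 = 0.2050
z(0.9550) = 1.6954, z(0.2050) = -0.8239
d' = z(H) − z(FA) = 1.6954 − (-0.8239) = 2.5193

d-prime = 2.52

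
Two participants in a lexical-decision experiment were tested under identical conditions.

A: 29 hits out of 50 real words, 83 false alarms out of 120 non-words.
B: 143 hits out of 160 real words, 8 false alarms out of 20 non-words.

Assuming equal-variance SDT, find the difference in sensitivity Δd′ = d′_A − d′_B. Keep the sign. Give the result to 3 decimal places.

Δd′ = -1.799

A: z(0.5800) = 0.2019, z(0.6917) = 0.5007, d' = -0.2988
B: z(0.8938) = 1.2470, z(0.4000) = -0.2533, d' = 1.5003
Δd' = d'_A − d'_B = -0.2988 − 1.5003 = -1.7991
B has the higher sensitivity.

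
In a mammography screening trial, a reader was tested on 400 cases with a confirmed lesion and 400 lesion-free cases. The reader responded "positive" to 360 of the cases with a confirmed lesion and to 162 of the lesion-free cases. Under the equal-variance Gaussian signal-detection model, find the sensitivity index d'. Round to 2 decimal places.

H = 360/400 = 0.9000
FA = 162/400 = 0.4050
z(H) = z(0.9000) = 1.2816
z(FA) = z(0.4050) = -0.2404
d' = z(H) − z(FA) = 1.2816 − (-0.2404) = 1.5220

d' = 1.52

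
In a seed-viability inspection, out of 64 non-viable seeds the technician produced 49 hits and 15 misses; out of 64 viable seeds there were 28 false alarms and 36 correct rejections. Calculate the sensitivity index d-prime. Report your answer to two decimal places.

H = 49/64 = 0.7656
FA = 28/64 = 0.4375
z(H) = z(0.7656) = 0.7244
z(FA) = z(0.4375) = -0.1573
d' = z(H) − z(FA) = 0.7244 − (-0.1573) = 0.8817

d-prime = 0.88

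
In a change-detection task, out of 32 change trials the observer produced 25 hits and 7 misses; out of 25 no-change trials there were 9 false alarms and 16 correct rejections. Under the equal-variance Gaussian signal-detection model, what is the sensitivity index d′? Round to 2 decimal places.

d′ = 1.13

H = 25/32 = 0.7812
FA = 9/25 = 0.3600
z(H) = z(0.7812) = 0.776
z(FA) = z(0.3600) = -0.358
d' = z(H) − z(FA) = 0.776 − (-0.358) = 1.134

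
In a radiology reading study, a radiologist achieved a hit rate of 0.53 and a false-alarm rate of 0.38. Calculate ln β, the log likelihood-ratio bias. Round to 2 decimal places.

ln β = 0.04

z(H) = z(0.53) = 0.075
z(FA) = z(0.38) = -0.305
ln β = −½·[z(H)² − z(FA)²] = −0.5 × (0.006 − 0.093) = 0.0435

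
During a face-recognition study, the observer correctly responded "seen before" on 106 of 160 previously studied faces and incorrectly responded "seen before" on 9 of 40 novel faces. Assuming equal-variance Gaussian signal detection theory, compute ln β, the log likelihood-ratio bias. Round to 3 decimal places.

H = 106/160 = 0.6625
FA = 9/40 = 0.2250
Φ⁻¹(H) = Φ⁻¹(0.6625) = 0.4193
Φ⁻¹(FA) = Φ⁻¹(0.2250) = -0.7554
ln β = −½·[z(H)² − z(FA)²] = −0.5 × (0.1758 − 0.5706) = 0.1974

ln β = 0.197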